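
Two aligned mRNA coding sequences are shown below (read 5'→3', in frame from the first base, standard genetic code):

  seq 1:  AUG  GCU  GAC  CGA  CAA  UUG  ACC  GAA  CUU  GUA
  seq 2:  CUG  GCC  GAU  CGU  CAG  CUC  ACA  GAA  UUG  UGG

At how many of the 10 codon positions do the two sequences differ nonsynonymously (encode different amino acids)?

2

Codon 1: AUG Met / CUG Leu — nonsynonymous.
Codon 2: GCU Ala / GCC Ala — synonymous.
Codon 3: GAC Asp / GAU Asp — synonymous.
Codon 4: CGA Arg / CGU Arg — synonymous.
Codon 5: CAA Gln / CAG Gln — synonymous.
Codon 6: UUG Leu / CUC Leu — synonymous.
Codon 7: ACC Thr / ACA Thr — synonymous.
Codon 8: GAA Glu / GAA Glu — identical.
Codon 9: CUU Leu / UUG Leu — synonymous.
Codon 10: GUA Val / UGG Trp — nonsynonymous.
Nonsynonymous differences: 2.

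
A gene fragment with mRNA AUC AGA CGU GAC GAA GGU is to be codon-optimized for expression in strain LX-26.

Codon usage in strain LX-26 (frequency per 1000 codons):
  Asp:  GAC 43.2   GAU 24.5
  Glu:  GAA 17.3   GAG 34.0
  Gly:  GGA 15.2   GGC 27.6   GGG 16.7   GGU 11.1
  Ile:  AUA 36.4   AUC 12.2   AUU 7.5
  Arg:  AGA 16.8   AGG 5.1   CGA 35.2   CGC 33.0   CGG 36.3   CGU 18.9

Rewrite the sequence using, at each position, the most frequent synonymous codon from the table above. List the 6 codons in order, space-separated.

AUA CGG CGG GAC GAG GGC

Codon 1 (Ile): best is AUA at 36.4.
Codon 2 (Arg): best is CGG at 36.3.
Codon 3 (Arg): best is CGG at 36.3.
Codon 4 (Asp): best is GAC at 43.2.
Codon 5 (Glu): best is GAG at 34.0.
Codon 6 (Gly): best is GGC at 27.6.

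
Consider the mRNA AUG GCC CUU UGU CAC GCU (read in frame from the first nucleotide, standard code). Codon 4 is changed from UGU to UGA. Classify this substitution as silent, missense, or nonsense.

Position 12 falls in codon 4: UGU → Cys.
After the substitution the codon is UGA → Stop.
The new codon is a stop codon, so this is a nonsense mutation.

nonsense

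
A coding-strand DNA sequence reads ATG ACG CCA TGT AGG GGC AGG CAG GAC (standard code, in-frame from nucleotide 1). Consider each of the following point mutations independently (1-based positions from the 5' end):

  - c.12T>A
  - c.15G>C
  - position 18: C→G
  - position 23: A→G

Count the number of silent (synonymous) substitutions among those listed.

Codon 4: TGT (Cys) → TGA (Stop) — nonsense.
Codon 5: AGG (Arg) → AGC (Ser) — missense.
Codon 6: GGC (Gly) → GGG (Gly) — synonymous.
Codon 8: CAG (Gln) → CGG (Arg) — missense.
Synonymous: 1 of 4.

1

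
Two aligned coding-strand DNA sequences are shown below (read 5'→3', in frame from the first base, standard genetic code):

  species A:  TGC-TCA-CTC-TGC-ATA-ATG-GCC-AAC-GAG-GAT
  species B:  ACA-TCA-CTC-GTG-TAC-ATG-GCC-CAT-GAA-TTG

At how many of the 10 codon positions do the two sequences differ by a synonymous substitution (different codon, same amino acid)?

1

Codon 1: TGC Cys / ACA Thr — nonsynonymous.
Codon 2: TCA Ser / TCA Ser — identical.
Codon 3: CTC Leu / CTC Leu — identical.
Codon 4: TGC Cys / GTG Val — nonsynonymous.
Codon 5: ATA Ile / TAC Tyr — nonsynonymous.
Codon 6: ATG Met / ATG Met — identical.
Codon 7: GCC Ala / GCC Ala — identical.
Codon 8: AAC Asn / CAT His — nonsynonymous.
Codon 9: GAG Glu / GAA Glu — synonymous.
Codon 10: GAT Asp / TTG Leu — nonsynonymous.
Synonymous differences: 1.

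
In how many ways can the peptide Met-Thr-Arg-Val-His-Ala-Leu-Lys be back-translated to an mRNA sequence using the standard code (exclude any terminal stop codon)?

Met: 1 codon.
Thr: 4 codons.
Arg: 6 codons.
Val: 4 codons.
His: 2 codons.
Ala: 4 codons.
Leu: 6 codons.
Lys: 2 codons.
1 × 4 × 6 × 4 × 2 × 4 × 6 × 2 = 9216.

9216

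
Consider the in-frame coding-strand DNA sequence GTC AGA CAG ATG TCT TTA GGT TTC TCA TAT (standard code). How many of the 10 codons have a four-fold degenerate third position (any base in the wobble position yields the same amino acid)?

4

Codon 1 GTC (Val): third position 4-fold.
Codon 2 AGA (Arg): third position 2-fold.
Codon 3 CAG (Gln): third position 2-fold.
Codon 4 ATG (Met): third position 1-fold.
Codon 5 TCT (Ser): third position 4-fold.
Codon 6 TTA (Leu): third position 2-fold.
Codon 7 GGT (Gly): third position 4-fold.
Codon 8 TTC (Phe): third position 2-fold.
Codon 9 TCA (Ser): third position 4-fold.
Codon 10 TAT (Tyr): third position 2-fold.
Four-fold degenerate third positions: 4.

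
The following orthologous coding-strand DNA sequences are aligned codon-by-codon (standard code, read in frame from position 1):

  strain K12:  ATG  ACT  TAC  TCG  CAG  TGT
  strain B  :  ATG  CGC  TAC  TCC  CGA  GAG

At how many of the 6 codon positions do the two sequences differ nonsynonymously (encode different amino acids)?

3

Codon 1: ATG Met / ATG Met — identical.
Codon 2: ACT Thr / CGC Arg — nonsynonymous.
Codon 3: TAC Tyr / TAC Tyr — identical.
Codon 4: TCG Ser / TCC Ser — synonymous.
Codon 5: CAG Gln / CGA Arg — nonsynonymous.
Codon 6: TGT Cys / GAG Glu — nonsynonymous.
Nonsynonymous differences: 3.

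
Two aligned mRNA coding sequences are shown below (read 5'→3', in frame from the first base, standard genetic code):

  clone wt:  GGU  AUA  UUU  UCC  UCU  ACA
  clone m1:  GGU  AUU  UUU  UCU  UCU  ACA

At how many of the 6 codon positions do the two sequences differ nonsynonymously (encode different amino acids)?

Codon 1: GGU Gly / GGU Gly — identical.
Codon 2: AUA Ile / AUU Ile — synonymous.
Codon 3: UUU Phe / UUU Phe — identical.
Codon 4: UCC Ser / UCU Ser — synonymous.
Codon 5: UCU Ser / UCU Ser — identical.
Codon 6: ACA Thr / ACA Thr — identical.
Nonsynonymous differences: 0.

0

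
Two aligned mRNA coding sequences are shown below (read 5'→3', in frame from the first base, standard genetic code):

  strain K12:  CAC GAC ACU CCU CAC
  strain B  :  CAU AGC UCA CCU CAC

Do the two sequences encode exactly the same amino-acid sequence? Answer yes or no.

Codon 1: CAC His / CAU His — synonymous.
Codon 2: GAC Asp / AGC Ser — nonsynonymous.
Codon 3: ACU Thr / UCA Ser — nonsynonymous.
Codon 4: CCU Pro / CCU Pro — identical.
Codon 5: CAC His / CAC His — identical.
Nonsynonymous differences: 2 → different protein.

no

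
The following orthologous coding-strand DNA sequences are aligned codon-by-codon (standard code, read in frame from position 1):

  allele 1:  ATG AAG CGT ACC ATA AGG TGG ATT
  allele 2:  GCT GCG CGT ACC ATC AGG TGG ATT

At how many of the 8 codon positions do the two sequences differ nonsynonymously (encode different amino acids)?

Codon 1: ATG Met / GCT Ala — nonsynonymous.
Codon 2: AAG Lys / GCG Ala — nonsynonymous.
Codon 3: CGT Arg / CGT Arg — identical.
Codon 4: ACC Thr / ACC Thr — identical.
Codon 5: ATA Ile / ATC Ile — synonymous.
Codon 6: AGG Arg / AGG Arg — identical.
Codon 7: TGG Trp / TGG Trp — identical.
Codon 8: ATT Ile / ATT Ile — identical.
Nonsynonymous differences: 2.

2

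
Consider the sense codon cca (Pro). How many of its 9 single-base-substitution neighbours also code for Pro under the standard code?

Position 1: none → 0 synonymous.
Position 2: none → 0 synonymous.
Position 3: CCU, CCC, CCG → 3 synonymous.
Total: 0 + 0 + 3 = 3.

3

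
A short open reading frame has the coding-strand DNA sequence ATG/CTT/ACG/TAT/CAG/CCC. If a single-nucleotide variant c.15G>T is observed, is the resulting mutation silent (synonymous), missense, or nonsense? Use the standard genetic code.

Position 15 falls in codon 5: CAG → Gln.
After the substitution the codon is CAT → His.
Gln ≠ His, so this is a missense mutation.

missense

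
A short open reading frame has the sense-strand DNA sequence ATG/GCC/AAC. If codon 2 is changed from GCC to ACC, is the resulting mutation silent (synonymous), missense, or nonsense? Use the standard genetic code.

Position 4 falls in codon 2: GCC → Ala.
After the substitution the codon is ACC → Thr.
Ala ≠ Thr, so this is a missense mutation.

missense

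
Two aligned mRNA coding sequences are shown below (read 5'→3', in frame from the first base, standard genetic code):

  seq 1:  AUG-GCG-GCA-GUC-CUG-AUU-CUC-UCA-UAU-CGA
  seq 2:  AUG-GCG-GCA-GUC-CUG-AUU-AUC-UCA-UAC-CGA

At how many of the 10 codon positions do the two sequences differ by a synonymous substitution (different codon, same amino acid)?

Codon 1: AUG Met / AUG Met — identical.
Codon 2: GCG Ala / GCG Ala — identical.
Codon 3: GCA Ala / GCA Ala — identical.
Codon 4: GUC Val / GUC Val — identical.
Codon 5: CUG Leu / CUG Leu — identical.
Codon 6: AUU Ile / AUU Ile — identical.
Codon 7: CUC Leu / AUC Ile — nonsynonymous.
Codon 8: UCA Ser / UCA Ser — identical.
Codon 9: UAU Tyr / UAC Tyr — synonymous.
Codon 10: CGA Arg / CGA Arg — identical.
Synonymous differences: 1.

1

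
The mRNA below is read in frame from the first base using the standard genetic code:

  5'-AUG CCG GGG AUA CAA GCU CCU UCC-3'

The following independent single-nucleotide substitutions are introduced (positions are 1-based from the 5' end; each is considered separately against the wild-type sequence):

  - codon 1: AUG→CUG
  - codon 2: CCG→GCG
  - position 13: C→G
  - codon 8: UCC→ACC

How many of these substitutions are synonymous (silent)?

Codon 1: AUG (Met) → CUG (Leu) — missense.
Codon 2: CCG (Pro) → GCG (Ala) — missense.
Codon 5: CAA (Gln) → GAA (Glu) — missense.
Codon 8: UCC (Ser) → ACC (Thr) — missense.
Synonymous: 0 of 4.

0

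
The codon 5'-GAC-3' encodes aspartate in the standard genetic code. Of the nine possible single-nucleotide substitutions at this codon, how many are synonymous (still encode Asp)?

Position 1: none → 0 synonymous.
Position 2: none → 0 synonymous.
Position 3: GAU → 1 synonymous.
Total: 0 + 0 + 1 = 1.

1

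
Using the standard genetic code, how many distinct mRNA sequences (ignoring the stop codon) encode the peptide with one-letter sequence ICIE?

36

Ile: 3 codons.
Cys: 2 codons.
Ile: 3 codons.
Glu: 2 codons.
3 × 2 × 3 × 2 = 36.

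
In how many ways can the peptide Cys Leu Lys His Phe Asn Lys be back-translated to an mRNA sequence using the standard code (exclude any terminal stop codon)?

384

Cys: 2 codons.
Leu: 6 codons.
Lys: 2 codons.
His: 2 codons.
Phe: 2 codons.
Asn: 2 codons.
Lys: 2 codons.
2 × 6 × 2 × 2 × 2 × 2 × 2 = 384.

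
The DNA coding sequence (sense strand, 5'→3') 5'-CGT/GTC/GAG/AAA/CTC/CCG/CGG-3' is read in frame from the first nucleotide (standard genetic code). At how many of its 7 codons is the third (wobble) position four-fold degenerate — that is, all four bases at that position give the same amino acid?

Codon 1 CGT (Arg): third position 4-fold.
Codon 2 GTC (Val): third position 4-fold.
Codon 3 GAG (Glu): third position 2-fold.
Codon 4 AAA (Lys): third position 2-fold.
Codon 5 CTC (Leu): third position 4-fold.
Codon 6 CCG (Pro): third position 4-fold.
Codon 7 CGG (Arg): third position 4-fold.
Four-fold degenerate third positions: 5.

5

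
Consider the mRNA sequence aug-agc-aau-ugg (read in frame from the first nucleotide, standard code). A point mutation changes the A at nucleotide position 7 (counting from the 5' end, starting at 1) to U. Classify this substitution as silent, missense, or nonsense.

Position 7 falls in codon 3: AAU → Asn.
After the substitution the codon is UAU → Tyr.
Asn ≠ Tyr, so this is a missense mutation.

missense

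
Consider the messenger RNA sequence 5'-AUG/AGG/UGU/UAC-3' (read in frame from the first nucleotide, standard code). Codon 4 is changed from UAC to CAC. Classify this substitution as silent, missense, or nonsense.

Position 10 falls in codon 4: UAC → Tyr.
After the substitution the codon is CAC → His.
Tyr ≠ His, so this is a missense mutation.

missense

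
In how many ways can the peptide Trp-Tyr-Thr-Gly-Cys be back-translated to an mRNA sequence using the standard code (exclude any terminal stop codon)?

64

Trp: 1 codon.
Tyr: 2 codons.
Thr: 4 codons.
Gly: 4 codons.
Cys: 2 codons.
1 × 2 × 4 × 4 × 2 = 64.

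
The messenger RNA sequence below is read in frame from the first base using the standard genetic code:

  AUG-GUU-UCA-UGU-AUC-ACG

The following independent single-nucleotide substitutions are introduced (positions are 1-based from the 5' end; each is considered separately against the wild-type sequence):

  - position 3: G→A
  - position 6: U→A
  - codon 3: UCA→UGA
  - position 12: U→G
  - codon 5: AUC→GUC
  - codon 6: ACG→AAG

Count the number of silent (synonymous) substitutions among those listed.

1

Codon 1: AUG (Met) → AUA (Ile) — missense.
Codon 2: GUU (Val) → GUA (Val) — synonymous.
Codon 3: UCA (Ser) → UGA (Stop) — nonsense.
Codon 4: UGU (Cys) → UGG (Trp) — missense.
Codon 5: AUC (Ile) → GUC (Val) — missense.
Codon 6: ACG (Thr) → AAG (Lys) — missense.
Synonymous: 1 of 6.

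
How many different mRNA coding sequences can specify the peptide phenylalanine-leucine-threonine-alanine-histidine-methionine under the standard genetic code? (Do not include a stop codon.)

Phe: 2 codons.
Leu: 6 codons.
Thr: 4 codons.
Ala: 4 codons.
His: 2 codons.
Met: 1 codon.
2 × 6 × 4 × 4 × 2 × 1 = 384.

384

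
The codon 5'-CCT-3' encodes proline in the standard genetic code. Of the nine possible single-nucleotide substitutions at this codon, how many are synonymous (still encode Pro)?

Position 1: none → 0 synonymous.
Position 2: none → 0 synonymous.
Position 3: CCC, CCA, CCG → 3 synonymous.
Total: 0 + 0 + 3 = 3.

3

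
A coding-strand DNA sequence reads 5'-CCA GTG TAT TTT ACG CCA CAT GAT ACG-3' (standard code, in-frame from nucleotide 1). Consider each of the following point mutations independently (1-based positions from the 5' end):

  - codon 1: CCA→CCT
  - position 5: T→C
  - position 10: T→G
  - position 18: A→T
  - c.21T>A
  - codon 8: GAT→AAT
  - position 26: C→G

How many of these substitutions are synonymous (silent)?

2

Codon 1: CCA (Pro) → CCT (Pro) — synonymous.
Codon 2: GTG (Val) → GCG (Ala) — missense.
Codon 4: TTT (Phe) → GTT (Val) — missense.
Codon 6: CCA (Pro) → CCT (Pro) — synonymous.
Codon 7: CAT (His) → CAA (Gln) — missense.
Codon 8: GAT (Asp) → AAT (Asn) — missense.
Codon 9: ACG (Thr) → AGG (Arg) — missense.
Synonymous: 2 of 7.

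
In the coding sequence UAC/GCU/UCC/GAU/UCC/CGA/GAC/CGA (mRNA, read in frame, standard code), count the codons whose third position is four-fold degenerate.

5

Codon 1 UAC (Tyr): third position 2-fold.
Codon 2 GCU (Ala): third position 4-fold.
Codon 3 UCC (Ser): third position 4-fold.
Codon 4 GAU (Asp): third position 2-fold.
Codon 5 UCC (Ser): third position 4-fold.
Codon 6 CGA (Arg): third position 4-fold.
Codon 7 GAC (Asp): third position 2-fold.
Codon 8 CGA (Arg): third position 4-fold.
Four-fold degenerate third positions: 5.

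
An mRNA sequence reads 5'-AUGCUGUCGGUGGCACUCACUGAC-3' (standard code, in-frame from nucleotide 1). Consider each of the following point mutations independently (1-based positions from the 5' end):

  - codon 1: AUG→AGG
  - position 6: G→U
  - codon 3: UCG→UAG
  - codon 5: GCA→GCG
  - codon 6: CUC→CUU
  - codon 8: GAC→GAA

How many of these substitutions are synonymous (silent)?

Codon 1: AUG (Met) → AGG (Arg) — missense.
Codon 2: CUG (Leu) → CUU (Leu) — synonymous.
Codon 3: UCG (Ser) → UAG (Stop) — nonsense.
Codon 5: GCA (Ala) → GCG (Ala) — synonymous.
Codon 6: CUC (Leu) → CUU (Leu) — synonymous.
Codon 8: GAC (Asp) → GAA (Glu) — missense.
Synonymous: 3 of 6.

3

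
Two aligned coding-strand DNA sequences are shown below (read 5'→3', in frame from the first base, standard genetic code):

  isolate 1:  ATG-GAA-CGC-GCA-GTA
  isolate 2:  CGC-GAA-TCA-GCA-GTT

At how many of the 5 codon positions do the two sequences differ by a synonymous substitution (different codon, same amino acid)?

1

Codon 1: ATG Met / CGC Arg — nonsynonymous.
Codon 2: GAA Glu / GAA Glu — identical.
Codon 3: CGC Arg / TCA Ser — nonsynonymous.
Codon 4: GCA Ala / GCA Ala — identical.
Codon 5: GTA Val / GTT Val — synonymous.
Synonymous differences: 1.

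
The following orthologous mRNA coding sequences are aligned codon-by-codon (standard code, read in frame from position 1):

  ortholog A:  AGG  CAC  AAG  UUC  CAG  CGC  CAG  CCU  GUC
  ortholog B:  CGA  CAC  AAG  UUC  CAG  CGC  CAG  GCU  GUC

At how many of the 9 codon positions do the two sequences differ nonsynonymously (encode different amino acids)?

1

Codon 1: AGG Arg / CGA Arg — synonymous.
Codon 2: CAC His / CAC His — identical.
Codon 3: AAG Lys / AAG Lys — identical.
Codon 4: UUC Phe / UUC Phe — identical.
Codon 5: CAG Gln / CAG Gln — identical.
Codon 6: CGC Arg / CGC Arg — identical.
Codon 7: CAG Gln / CAG Gln — identical.
Codon 8: CCU Pro / GCU Ala — nonsynonymous.
Codon 9: GUC Val / GUC Val — identical.
Nonsynonymous differences: 1.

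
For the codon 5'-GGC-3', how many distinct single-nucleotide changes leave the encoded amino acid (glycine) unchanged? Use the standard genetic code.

3

Position 1: none → 0 synonymous.
Position 2: none → 0 synonymous.
Position 3: GGU, GGA, GGG → 3 synonymous.
Total: 0 + 0 + 3 = 3.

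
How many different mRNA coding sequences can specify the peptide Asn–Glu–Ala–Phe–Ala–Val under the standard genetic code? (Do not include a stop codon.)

Asn: 2 codons.
Glu: 2 codons.
Ala: 4 codons.
Phe: 2 codons.
Ala: 4 codons.
Val: 4 codons.
2 × 2 × 4 × 2 × 4 × 4 = 512.

512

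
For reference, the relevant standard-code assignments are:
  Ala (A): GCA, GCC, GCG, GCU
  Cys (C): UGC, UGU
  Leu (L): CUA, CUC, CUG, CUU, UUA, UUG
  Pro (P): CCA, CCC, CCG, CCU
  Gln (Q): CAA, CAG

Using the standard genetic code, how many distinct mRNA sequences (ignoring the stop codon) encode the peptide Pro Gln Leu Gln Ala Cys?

Pro: 4 codons.
Gln: 2 codons.
Leu: 6 codons.
Gln: 2 codons.
Ala: 4 codons.
Cys: 2 codons.
4 × 2 × 6 × 2 × 4 × 2 = 768.

768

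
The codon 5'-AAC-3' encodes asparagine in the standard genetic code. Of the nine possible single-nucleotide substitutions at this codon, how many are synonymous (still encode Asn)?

Position 1: none → 0 synonymous.
Position 2: none → 0 synonymous.
Position 3: AAU → 1 synonymous.
Total: 0 + 0 + 1 = 1.

1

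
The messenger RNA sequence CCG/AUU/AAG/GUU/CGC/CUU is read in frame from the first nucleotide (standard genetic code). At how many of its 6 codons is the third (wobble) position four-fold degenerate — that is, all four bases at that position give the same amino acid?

Codon 1 CCG (Pro): third position 4-fold.
Codon 2 AUU (Ile): third position 3-fold.
Codon 3 AAG (Lys): third position 2-fold.
Codon 4 GUU (Val): third position 4-fold.
Codon 5 CGC (Arg): third position 4-fold.
Codon 6 CUU (Leu): third position 4-fold.
Four-fold degenerate third positions: 4.

4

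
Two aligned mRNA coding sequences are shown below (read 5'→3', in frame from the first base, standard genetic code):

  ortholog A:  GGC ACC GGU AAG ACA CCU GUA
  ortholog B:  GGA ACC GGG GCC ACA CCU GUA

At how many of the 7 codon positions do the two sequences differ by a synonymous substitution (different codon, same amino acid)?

Codon 1: GGC Gly / GGA Gly — synonymous.
Codon 2: ACC Thr / ACC Thr — identical.
Codon 3: GGU Gly / GGG Gly — synonymous.
Codon 4: AAG Lys / GCC Ala — nonsynonymous.
Codon 5: ACA Thr / ACA Thr — identical.
Codon 6: CCU Pro / CCU Pro — identical.
Codon 7: GUA Val / GUA Val — identical.
Synonymous differences: 2.

2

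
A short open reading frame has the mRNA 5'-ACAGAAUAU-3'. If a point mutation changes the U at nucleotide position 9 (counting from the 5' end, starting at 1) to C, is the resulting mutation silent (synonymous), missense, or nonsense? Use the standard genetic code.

Position 9 falls in codon 3: UAU → Tyr.
After the substitution the codon is UAC → Tyr.
Both encode Tyr, so the change is synonymous.

silent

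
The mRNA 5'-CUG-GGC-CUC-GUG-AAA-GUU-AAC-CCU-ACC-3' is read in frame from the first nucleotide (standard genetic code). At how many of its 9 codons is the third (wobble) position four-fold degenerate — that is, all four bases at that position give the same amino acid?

7

Codon 1 CUG (Leu): third position 4-fold.
Codon 2 GGC (Gly): third position 4-fold.
Codon 3 CUC (Leu): third position 4-fold.
Codon 4 GUG (Val): third position 4-fold.
Codon 5 AAA (Lys): third position 2-fold.
Codon 6 GUU (Val): third position 4-fold.
Codon 7 AAC (Asn): third position 2-fold.
Codon 8 CCU (Pro): third position 4-fold.
Codon 9 ACC (Thr): third position 4-fold.
Four-fold degenerate third positions: 7.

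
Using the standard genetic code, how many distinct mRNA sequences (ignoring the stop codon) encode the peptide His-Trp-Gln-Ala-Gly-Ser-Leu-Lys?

4608

His: 2 codons.
Trp: 1 codon.
Gln: 2 codons.
Ala: 4 codons.
Gly: 4 codons.
Ser: 6 codons.
Leu: 6 codons.
Lys: 2 codons.
2 × 1 × 2 × 4 × 4 × 6 × 6 × 2 = 4608.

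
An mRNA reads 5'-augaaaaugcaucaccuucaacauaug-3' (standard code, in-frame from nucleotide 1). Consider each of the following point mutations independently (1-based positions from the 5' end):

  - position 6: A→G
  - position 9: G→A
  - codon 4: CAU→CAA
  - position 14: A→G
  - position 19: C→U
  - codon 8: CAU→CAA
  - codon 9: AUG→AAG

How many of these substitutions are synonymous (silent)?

1

Codon 2: AAA (Lys) → AAG (Lys) — synonymous.
Codon 3: AUG (Met) → AUA (Ile) — missense.
Codon 4: CAU (His) → CAA (Gln) — missense.
Codon 5: CAC (His) → CGC (Arg) — missense.
Codon 7: CAA (Gln) → UAA (Stop) — nonsense.
Codon 8: CAU (His) → CAA (Gln) — missense.
Codon 9: AUG (Met) → AAG (Lys) — missense.
Synonymous: 1 of 7.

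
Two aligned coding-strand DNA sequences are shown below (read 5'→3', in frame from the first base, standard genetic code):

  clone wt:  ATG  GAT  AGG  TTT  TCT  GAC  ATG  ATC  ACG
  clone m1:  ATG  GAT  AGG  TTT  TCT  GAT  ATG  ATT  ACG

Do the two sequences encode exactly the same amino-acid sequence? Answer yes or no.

Codon 1: ATG Met / ATG Met — identical.
Codon 2: GAT Asp / GAT Asp — identical.
Codon 3: AGG Arg / AGG Arg — identical.
Codon 4: TTT Phe / TTT Phe — identical.
Codon 5: TCT Ser / TCT Ser — identical.
Codon 6: GAC Asp / GAT Asp — synonymous.
Codon 7: ATG Met / ATG Met — identical.
Codon 8: ATC Ile / ATT Ile — synonymous.
Codon 9: ACG Thr / ACG Thr — identical.
Nonsynonymous differences: 0 → same protein.

yes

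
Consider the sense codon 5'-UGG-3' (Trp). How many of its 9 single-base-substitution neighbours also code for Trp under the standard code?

0

Position 1: none → 0 synonymous.
Position 2: none → 0 synonymous.
Position 3: none → 0 synonymous.
Total: 0 + 0 + 0 = 0.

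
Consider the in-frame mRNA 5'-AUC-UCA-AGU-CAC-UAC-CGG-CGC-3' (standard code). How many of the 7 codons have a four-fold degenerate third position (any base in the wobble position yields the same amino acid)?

3

Codon 1 AUC (Ile): third position 3-fold.
Codon 2 UCA (Ser): third position 4-fold.
Codon 3 AGU (Ser): third position 2-fold.
Codon 4 CAC (His): third position 2-fold.
Codon 5 UAC (Tyr): third position 2-fold.
Codon 6 CGG (Arg): third position 4-fold.
Codon 7 CGC (Arg): third position 4-fold.
Four-fold degenerate third positions: 3.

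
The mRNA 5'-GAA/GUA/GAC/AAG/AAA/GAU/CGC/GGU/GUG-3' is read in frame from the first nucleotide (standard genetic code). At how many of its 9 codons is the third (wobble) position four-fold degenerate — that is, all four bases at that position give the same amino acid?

Codon 1 GAA (Glu): third position 2-fold.
Codon 2 GUA (Val): third position 4-fold.
Codon 3 GAC (Asp): third position 2-fold.
Codon 4 AAG (Lys): third position 2-fold.
Codon 5 AAA (Lys): third position 2-fold.
Codon 6 GAU (Asp): third position 2-fold.
Codon 7 CGC (Arg): third position 4-fold.
Codon 8 GGU (Gly): third position 4-fold.
Codon 9 GUG (Val): third position 4-fold.
Four-fold degenerate third positions: 4.

4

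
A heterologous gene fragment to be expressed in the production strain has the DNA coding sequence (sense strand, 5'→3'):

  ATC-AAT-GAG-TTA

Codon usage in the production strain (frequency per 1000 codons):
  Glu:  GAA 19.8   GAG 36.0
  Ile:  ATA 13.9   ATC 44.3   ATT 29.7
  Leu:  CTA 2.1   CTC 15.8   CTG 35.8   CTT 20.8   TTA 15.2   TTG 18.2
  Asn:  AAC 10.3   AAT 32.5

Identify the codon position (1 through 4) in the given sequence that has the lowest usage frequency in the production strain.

4

Codon 1 ATC (Ile): 44.3 per 1000.
Codon 2 AAT (Asn): 32.5 per 1000.
Codon 3 GAG (Glu): 36.0 per 1000.
Codon 4 TTA (Leu): 15.2 per 1000.
Lowest frequency is 15.2 at codon 4.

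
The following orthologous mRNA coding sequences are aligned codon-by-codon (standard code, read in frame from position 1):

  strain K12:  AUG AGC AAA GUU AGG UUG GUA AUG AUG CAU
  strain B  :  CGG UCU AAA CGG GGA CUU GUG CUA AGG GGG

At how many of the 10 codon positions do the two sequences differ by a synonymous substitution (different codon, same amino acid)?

3

Codon 1: AUG Met / CGG Arg — nonsynonymous.
Codon 2: AGC Ser / UCU Ser — synonymous.
Codon 3: AAA Lys / AAA Lys — identical.
Codon 4: GUU Val / CGG Arg — nonsynonymous.
Codon 5: AGG Arg / GGA Gly — nonsynonymous.
Codon 6: UUG Leu / CUU Leu — synonymous.
Codon 7: GUA Val / GUG Val — synonymous.
Codon 8: AUG Met / CUA Leu — nonsynonymous.
Codon 9: AUG Met / AGG Arg — nonsynonymous.
Codon 10: CAU His / GGG Gly — nonsynonymous.
Synonymous differences: 3.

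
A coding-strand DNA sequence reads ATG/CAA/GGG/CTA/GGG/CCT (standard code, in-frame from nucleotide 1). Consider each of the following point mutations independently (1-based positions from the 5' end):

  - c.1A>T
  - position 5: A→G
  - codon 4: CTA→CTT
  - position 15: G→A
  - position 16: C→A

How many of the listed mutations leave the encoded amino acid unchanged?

Codon 1: ATG (Met) → TTG (Leu) — missense.
Codon 2: CAA (Gln) → CGA (Arg) — missense.
Codon 4: CTA (Leu) → CTT (Leu) — synonymous.
Codon 5: GGG (Gly) → GGA (Gly) — synonymous.
Codon 6: CCT (Pro) → ACT (Thr) — missense.
Synonymous: 2 of 5.

2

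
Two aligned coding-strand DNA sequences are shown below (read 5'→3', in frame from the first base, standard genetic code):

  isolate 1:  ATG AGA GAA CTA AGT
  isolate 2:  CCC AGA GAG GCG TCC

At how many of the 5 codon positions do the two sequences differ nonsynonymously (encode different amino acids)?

Codon 1: ATG Met / CCC Pro — nonsynonymous.
Codon 2: AGA Arg / AGA Arg — identical.
Codon 3: GAA Glu / GAG Glu — synonymous.
Codon 4: CTA Leu / GCG Ala — nonsynonymous.
Codon 5: AGT Ser / TCC Ser — synonymous.
Nonsynonymous differences: 2.

2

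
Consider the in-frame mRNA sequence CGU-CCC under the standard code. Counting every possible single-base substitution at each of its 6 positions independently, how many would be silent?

Codon 1 (CGU, Arg): 3 synonymous substitutions.
Codon 2 (CCC, Pro): 3 synonymous substitutions.
Total: 3 + 3 = 6.

6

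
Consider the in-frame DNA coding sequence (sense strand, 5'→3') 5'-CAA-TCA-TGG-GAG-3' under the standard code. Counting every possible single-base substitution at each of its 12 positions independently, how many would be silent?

Codon 1 (CAA, Gln): 1 synonymous substitution.
Codon 2 (TCA, Ser): 3 synonymous substitutions.
Codon 3 (TGG, Trp): 0 synonymous substitutions.
Codon 4 (GAG, Glu): 1 synonymous substitution.
Total: 1 + 3 + 0 + 1 = 5.

5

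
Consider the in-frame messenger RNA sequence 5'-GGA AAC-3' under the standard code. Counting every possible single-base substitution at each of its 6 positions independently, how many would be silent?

4

Codon 1 (GGA, Gly): 3 synonymous substitutions.
Codon 2 (AAC, Asn): 1 synonymous substitution.
Total: 3 + 1 = 4.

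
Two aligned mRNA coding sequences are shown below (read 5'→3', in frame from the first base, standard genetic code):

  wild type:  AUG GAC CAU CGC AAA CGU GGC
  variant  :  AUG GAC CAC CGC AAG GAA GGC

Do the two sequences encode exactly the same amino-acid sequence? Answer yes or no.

Codon 1: AUG Met / AUG Met — identical.
Codon 2: GAC Asp / GAC Asp — identical.
Codon 3: CAU His / CAC His — synonymous.
Codon 4: CGC Arg / CGC Arg — identical.
Codon 5: AAA Lys / AAG Lys — synonymous.
Codon 6: CGU Arg / GAA Glu — nonsynonymous.
Codon 7: GGC Gly / GGC Gly — identical.
Nonsynonymous differences: 1 → different protein.

no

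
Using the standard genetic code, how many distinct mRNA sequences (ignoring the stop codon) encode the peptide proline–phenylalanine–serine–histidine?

96

Pro: 4 codons.
Phe: 2 codons.
Ser: 6 codons.
His: 2 codons.
4 × 2 × 6 × 2 = 96.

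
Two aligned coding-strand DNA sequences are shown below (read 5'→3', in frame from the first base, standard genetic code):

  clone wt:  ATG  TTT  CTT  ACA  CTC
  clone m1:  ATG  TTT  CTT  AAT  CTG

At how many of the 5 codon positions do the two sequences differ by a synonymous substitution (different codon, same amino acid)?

1

Codon 1: ATG Met / ATG Met — identical.
Codon 2: TTT Phe / TTT Phe — identical.
Codon 3: CTT Leu / CTT Leu — identical.
Codon 4: ACA Thr / AAT Asn — nonsynonymous.
Codon 5: CTC Leu / CTG Leu — synonymous.
Synonymous differences: 1.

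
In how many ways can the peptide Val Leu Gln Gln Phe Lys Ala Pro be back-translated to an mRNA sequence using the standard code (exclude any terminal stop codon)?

Val: 4 codons.
Leu: 6 codons.
Gln: 2 codons.
Gln: 2 codons.
Phe: 2 codons.
Lys: 2 codons.
Ala: 4 codons.
Pro: 4 codons.
4 × 6 × 2 × 2 × 2 × 2 × 4 × 4 = 6144.

6144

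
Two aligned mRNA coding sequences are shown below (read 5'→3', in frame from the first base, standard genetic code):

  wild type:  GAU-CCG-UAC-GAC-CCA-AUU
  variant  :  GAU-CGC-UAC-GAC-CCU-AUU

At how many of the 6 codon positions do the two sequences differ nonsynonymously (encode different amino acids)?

1

Codon 1: GAU Asp / GAU Asp — identical.
Codon 2: CCG Pro / CGC Arg — nonsynonymous.
Codon 3: UAC Tyr / UAC Tyr — identical.
Codon 4: GAC Asp / GAC Asp — identical.
Codon 5: CCA Pro / CCU Pro — synonymous.
Codon 6: AUU Ile / AUU Ile — identical.
Nonsynonymous differences: 1.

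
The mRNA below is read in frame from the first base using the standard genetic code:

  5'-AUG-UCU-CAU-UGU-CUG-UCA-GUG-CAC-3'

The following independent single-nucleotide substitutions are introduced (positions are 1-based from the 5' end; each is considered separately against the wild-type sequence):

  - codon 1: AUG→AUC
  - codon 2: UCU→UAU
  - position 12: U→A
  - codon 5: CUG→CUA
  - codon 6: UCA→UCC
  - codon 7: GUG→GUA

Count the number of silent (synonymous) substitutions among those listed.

Codon 1: AUG (Met) → AUC (Ile) — missense.
Codon 2: UCU (Ser) → UAU (Tyr) — missense.
Codon 4: UGU (Cys) → UGA (Stop) — nonsense.
Codon 5: CUG (Leu) → CUA (Leu) — synonymous.
Codon 6: UCA (Ser) → UCC (Ser) — synonymous.
Codon 7: GUG (Val) → GUA (Val) — synonymous.
Synonymous: 3 of 6.

3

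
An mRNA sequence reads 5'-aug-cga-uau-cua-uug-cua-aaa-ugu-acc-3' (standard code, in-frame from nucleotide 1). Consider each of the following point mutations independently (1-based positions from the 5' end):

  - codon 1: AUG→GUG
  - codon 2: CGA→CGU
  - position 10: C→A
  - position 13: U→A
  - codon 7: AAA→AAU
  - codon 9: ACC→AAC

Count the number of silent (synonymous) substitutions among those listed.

1

Codon 1: AUG (Met) → GUG (Val) — missense.
Codon 2: CGA (Arg) → CGU (Arg) — synonymous.
Codon 4: CUA (Leu) → AUA (Ile) — missense.
Codon 5: UUG (Leu) → AUG (Met) — missense.
Codon 7: AAA (Lys) → AAU (Asn) — missense.
Codon 9: ACC (Thr) → AAC (Asn) — missense.
Synonymous: 1 of 6.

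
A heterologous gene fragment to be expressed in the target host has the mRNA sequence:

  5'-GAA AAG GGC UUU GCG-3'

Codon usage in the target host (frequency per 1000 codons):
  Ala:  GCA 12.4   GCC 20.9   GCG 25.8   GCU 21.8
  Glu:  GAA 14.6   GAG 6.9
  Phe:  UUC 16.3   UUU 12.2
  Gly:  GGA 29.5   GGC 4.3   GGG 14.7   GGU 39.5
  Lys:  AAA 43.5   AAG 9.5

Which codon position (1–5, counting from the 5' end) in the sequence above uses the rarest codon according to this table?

Codon 1 GAA (Glu): 14.6 per 1000.
Codon 2 AAG (Lys): 9.5 per 1000.
Codon 3 GGC (Gly): 4.3 per 1000.
Codon 4 UUU (Phe): 12.2 per 1000.
Codon 5 GCG (Ala): 25.8 per 1000.
Lowest frequency is 4.3 at codon 3.

3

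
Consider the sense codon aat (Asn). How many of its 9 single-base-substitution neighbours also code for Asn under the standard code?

1

Position 1: none → 0 synonymous.
Position 2: none → 0 synonymous.
Position 3: AAC → 1 synonymous.
Total: 0 + 0 + 1 = 1.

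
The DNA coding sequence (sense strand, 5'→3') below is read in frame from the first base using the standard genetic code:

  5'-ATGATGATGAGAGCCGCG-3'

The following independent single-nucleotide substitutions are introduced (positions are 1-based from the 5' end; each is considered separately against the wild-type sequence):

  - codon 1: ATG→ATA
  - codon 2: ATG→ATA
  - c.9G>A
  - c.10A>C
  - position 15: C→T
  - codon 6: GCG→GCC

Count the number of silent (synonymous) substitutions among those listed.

Codon 1: ATG (Met) → ATA (Ile) — missense.
Codon 2: ATG (Met) → ATA (Ile) — missense.
Codon 3: ATG (Met) → ATA (Ile) — missense.
Codon 4: AGA (Arg) → CGA (Arg) — synonymous.
Codon 5: GCC (Ala) → GCT (Ala) — synonymous.
Codon 6: GCG (Ala) → GCC (Ala) — synonymous.
Synonymous: 3 of 6.

3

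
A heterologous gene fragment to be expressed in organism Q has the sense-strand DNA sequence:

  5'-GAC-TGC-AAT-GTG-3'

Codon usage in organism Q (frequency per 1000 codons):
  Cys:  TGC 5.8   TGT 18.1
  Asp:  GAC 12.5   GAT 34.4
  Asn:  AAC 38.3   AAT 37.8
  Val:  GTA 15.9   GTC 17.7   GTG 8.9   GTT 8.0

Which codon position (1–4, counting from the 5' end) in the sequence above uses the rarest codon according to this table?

2

Codon 1 GAC (Asp): 12.5 per 1000.
Codon 2 TGC (Cys): 5.8 per 1000.
Codon 3 AAT (Asn): 37.8 per 1000.
Codon 4 GTG (Val): 8.9 per 1000.
Lowest frequency is 5.8 at codon 2.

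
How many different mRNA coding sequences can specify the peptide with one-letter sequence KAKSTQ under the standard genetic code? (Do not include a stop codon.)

768

Lys: 2 codons.
Ala: 4 codons.
Lys: 2 codons.
Ser: 6 codons.
Thr: 4 codons.
Gln: 2 codons.
2 × 4 × 2 × 6 × 4 × 2 = 768.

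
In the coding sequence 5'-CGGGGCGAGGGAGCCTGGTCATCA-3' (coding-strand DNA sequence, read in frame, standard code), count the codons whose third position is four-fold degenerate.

6

Codon 1 CGG (Arg): third position 4-fold.
Codon 2 GGC (Gly): third position 4-fold.
Codon 3 GAG (Glu): third position 2-fold.
Codon 4 GGA (Gly): third position 4-fold.
Codon 5 GCC (Ala): third position 4-fold.
Codon 6 TGG (Trp): third position 1-fold.
Codon 7 TCA (Ser): third position 4-fold.
Codon 8 TCA (Ser): third position 4-fold.
Four-fold degenerate third positions: 6.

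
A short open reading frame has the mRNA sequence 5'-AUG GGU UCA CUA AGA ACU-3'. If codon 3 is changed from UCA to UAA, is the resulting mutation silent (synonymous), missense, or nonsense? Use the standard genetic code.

Position 8 falls in codon 3: UCA → Ser.
After the substitution the codon is UAA → Stop.
The new codon is a stop codon, so this is a nonsense mutation.

nonsense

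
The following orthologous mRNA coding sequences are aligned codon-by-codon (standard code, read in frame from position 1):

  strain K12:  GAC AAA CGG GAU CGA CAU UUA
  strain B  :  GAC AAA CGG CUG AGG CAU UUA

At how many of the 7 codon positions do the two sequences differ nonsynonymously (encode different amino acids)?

1

Codon 1: GAC Asp / GAC Asp — identical.
Codon 2: AAA Lys / AAA Lys — identical.
Codon 3: CGG Arg / CGG Arg — identical.
Codon 4: GAU Asp / CUG Leu — nonsynonymous.
Codon 5: CGA Arg / AGG Arg — synonymous.
Codon 6: CAU His / CAU His — identical.
Codon 7: UUA Leu / UUA Leu — identical.
Nonsynonymous differences: 1.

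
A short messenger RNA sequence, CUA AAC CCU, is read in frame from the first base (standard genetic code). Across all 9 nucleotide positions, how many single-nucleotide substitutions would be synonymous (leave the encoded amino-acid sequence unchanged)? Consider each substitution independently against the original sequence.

8

Codon 1 (CUA, Leu): 4 synonymous substitutions.
Codon 2 (AAC, Asn): 1 synonymous substitution.
Codon 3 (CCU, Pro): 3 synonymous substitutions.
Total: 4 + 1 + 3 = 8.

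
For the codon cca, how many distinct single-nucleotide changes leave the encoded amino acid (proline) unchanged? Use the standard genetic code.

3

Position 1: none → 0 synonymous.
Position 2: none → 0 synonymous.
Position 3: CCT, CCC, CCG → 3 synonymous.
Total: 0 + 0 + 3 = 3.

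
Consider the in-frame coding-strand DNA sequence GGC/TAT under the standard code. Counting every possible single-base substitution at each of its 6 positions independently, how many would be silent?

4

Codon 1 (GGC, Gly): 3 synonymous substitutions.
Codon 2 (TAT, Tyr): 1 synonymous substitution.
Total: 3 + 1 = 4.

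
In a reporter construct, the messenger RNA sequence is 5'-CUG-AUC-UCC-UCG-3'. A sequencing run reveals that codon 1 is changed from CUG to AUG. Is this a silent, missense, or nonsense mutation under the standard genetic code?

missense

Position 1 falls in codon 1: CUG → Leu.
After the substitution the codon is AUG → Met.
Leu ≠ Met, so this is a missense mutation.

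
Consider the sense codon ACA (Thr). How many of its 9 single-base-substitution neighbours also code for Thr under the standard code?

Position 1: none → 0 synonymous.
Position 2: none → 0 synonymous.
Position 3: ACU, ACC, ACG → 3 synonymous.
Total: 0 + 0 + 3 = 3.

3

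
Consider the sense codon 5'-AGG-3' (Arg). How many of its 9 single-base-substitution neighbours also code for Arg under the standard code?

2

Position 1: CGG → 1 synonymous.
Position 2: none → 0 synonymous.
Position 3: AGA → 1 synonymous.
Total: 1 + 0 + 1 = 2.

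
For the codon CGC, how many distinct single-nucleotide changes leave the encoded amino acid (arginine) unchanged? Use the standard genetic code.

Position 1: none → 0 synonymous.
Position 2: none → 0 synonymous.
Position 3: CGU, CGA, CGG → 3 synonymous.
Total: 0 + 0 + 3 = 3.

3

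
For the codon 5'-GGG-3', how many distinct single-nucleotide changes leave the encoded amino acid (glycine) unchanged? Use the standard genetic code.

Position 1: none → 0 synonymous.
Position 2: none → 0 synonymous.
Position 3: GGU, GGC, GGA → 3 synonymous.
Total: 0 + 0 + 3 = 3.

3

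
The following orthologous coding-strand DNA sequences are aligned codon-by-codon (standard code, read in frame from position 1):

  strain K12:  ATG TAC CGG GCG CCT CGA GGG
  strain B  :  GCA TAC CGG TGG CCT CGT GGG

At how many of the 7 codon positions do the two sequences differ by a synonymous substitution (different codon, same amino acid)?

1

Codon 1: ATG Met / GCA Ala — nonsynonymous.
Codon 2: TAC Tyr / TAC Tyr — identical.
Codon 3: CGG Arg / CGG Arg — identical.
Codon 4: GCG Ala / TGG Trp — nonsynonymous.
Codon 5: CCT Pro / CCT Pro — identical.
Codon 6: CGA Arg / CGT Arg — synonymous.
Codon 7: GGG Gly / GGG Gly — identical.
Synonymous differences: 1.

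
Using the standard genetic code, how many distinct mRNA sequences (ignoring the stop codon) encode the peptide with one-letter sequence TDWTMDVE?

Thr: 4 codons.
Asp: 2 codons.
Trp: 1 codon.
Thr: 4 codons.
Met: 1 codon.
Asp: 2 codons.
Val: 4 codons.
Glu: 2 codons.
4 × 2 × 1 × 4 × 1 × 2 × 4 × 2 = 512.

512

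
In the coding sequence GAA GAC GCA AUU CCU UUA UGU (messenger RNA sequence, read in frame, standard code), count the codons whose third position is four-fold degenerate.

2

Codon 1 GAA (Glu): third position 2-fold.
Codon 2 GAC (Asp): third position 2-fold.
Codon 3 GCA (Ala): third position 4-fold.
Codon 4 AUU (Ile): third position 3-fold.
Codon 5 CCU (Pro): third position 4-fold.
Codon 6 UUA (Leu): third position 2-fold.
Codon 7 UGU (Cys): third position 2-fold.
Four-fold degenerate third positions: 2.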